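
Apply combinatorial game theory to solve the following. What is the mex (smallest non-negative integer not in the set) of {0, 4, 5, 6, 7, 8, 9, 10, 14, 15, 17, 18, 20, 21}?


Set = {0, 4, 5, 6, 7, 8, 9, 10, 14, 15, 17, 18, 20, 21}
0 is in the set.
1 is NOT in the set. This is the mex.
mex = 1

1


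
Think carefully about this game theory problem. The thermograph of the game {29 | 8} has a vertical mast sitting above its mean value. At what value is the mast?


Game = {29 | 8}, a switch {a | b} with numbers a > b.
Its thermograph has left wall a - t and right wall b + t, which meet at t = (a - b)/2, where both equal (a + b)/2. So the mast (mean value) is at (a + b)/2.
Mean = (29 + (8))/2 = 37/2 = 37/2

37/2


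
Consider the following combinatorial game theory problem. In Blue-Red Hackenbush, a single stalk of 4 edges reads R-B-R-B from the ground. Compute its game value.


Edges (from ground): R-B-R-B
By Berlekamp's sign-expansion rule, a Blue-Red Hackenbush stalk has the value of the surreal number whose sign sequence is the edge sequence with B -> + and R -> -.
Sign sequence: -+-+
Trace the sign expansion in the surreal number tree, starting from 0:
Edge 1: R (sign -) -> bounds (-inf, 0), value = -1
Edge 2: B (sign +) -> bounds (-1, 0), value = -1/2
Edge 3: R (sign -) -> bounds (-1, -1/2), value = -3/4
Edge 4: B (sign +) -> bounds (-3/4, -1/2), value = -5/8
Game value = -5/8

-5/8


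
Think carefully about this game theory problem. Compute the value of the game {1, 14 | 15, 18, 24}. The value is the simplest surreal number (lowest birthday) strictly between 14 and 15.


Left options: {1, 14}, max = 14
Right options: {15, 18, 24}, min = 15
All options are numbers and max(Left) < min(Right), so by the simplicity theorem the value is the simplest (earliest-born) number strictly between 14 and 15.
No integer lies strictly between 14 and 15, so the value is the dyadic rational m/2^k in the interval with the smallest k (then m odd); search k = 1, 2, ...:
Denominator 2: 29/2 lies strictly between 14 and 15 -- found.
The simplest number in the interval is 29/2.
Game value = 29/2

29/2


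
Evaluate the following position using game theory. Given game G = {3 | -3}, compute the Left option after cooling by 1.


Original game: {3 | -3} (a switch {a | b} with a > b).
Cooling by t (for t below the temperature (a - b)/2 = 3) taxes each move by t: {a | b} cooled by t is {a - t | b + t}.
Cooling amount: t = 1
Cooled Left option: 3 - 1 = 2
Cooled Right option: -3 + 1 = -2
Cooled game: {2 | -2}
Left option = 2

2


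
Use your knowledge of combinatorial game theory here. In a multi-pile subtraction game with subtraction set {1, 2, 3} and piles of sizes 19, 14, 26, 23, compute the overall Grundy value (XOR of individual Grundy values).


Subtraction set: {1, 2, 3}
For this subtraction set, G(n) = n mod 4 (period = max + 1 = 4).
Pile 1 (size 19): G(19) = 19 mod 4 = 3
Pile 2 (size 14): G(14) = 14 mod 4 = 2
Pile 3 (size 26): G(26) = 26 mod 4 = 2
Pile 4 (size 23): G(23) = 23 mod 4 = 3
Total Grundy value = XOR of all: 3 XOR 2 XOR 2 XOR 3 = 0

0


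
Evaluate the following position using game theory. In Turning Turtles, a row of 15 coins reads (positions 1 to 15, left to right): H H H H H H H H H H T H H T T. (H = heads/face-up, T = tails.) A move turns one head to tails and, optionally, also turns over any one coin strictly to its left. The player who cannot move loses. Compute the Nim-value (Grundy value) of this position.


Coins: H H H H H H H H H H T H H T T
Key fact: a single head at position k behaves exactly like a Nim heap of size k (turning it to T and optionally flipping a coin at j < k corresponds to moving the heap from k to j, or to 0), and heads combine as a disjunctive sum (two heads at the same place would cancel, matching j XOR j = 0). So the Nim-value is the XOR of the 1-indexed positions of the heads.
Face-up positions (1-indexed): [1, 2, 3, 4, 5, 6, 7, 8, 9, 10, 12, 13]
XOR 0 with 1: 0 XOR 1 = 1
XOR 1 with 2: 1 XOR 2 = 3
XOR 3 with 3: 3 XOR 3 = 0
XOR 0 with 4: 0 XOR 4 = 4
XOR 4 with 5: 4 XOR 5 = 1
XOR 1 with 6: 1 XOR 6 = 7
XOR 7 with 7: 7 XOR 7 = 0
XOR 0 with 8: 0 XOR 8 = 8
XOR 8 with 9: 8 XOR 9 = 1
XOR 1 with 10: 1 XOR 10 = 11
XOR 11 with 12: 11 XOR 12 = 7
XOR 7 with 13: 7 XOR 13 = 10
Nim-value = 10

10


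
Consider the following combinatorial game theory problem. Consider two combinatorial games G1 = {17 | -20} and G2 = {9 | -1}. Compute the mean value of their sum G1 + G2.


G1 = {17 | -20}, G2 = {9 | -1}
Each is a switch {a | b} with numbers a > b; its mean value is (a + b)/2, and mean value is additive over game sums: m(G1 + G2) = m(G1) + m(G2).
Mean of G1 = (17 + (-20))/2 = -3/2 = -3/2
Mean of G2 = (9 + (-1))/2 = 8/2 = 4
Mean of G1 + G2 = -3/2 + 4 = 5/2

5/2


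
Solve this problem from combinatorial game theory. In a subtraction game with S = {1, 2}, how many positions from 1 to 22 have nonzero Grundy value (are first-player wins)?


Subtraction set S = {1, 2}, so G(n) = n mod 3.
G(n) = 0 when n is a multiple of 3.
Multiples of 3 in [1, 22]: 7
N-positions (nonzero Grundy) = 22 - 7 = 15

15


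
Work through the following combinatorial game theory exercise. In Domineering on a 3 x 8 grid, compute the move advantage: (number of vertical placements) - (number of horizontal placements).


Board is 3 x 8 (rows x cols).
Left (vertical) placements: (rows-1) * cols = 2 * 8 = 16
Right (horizontal) placements: rows * (cols-1) = 3 * 7 = 21
Advantage = Left - Right = 16 - 21 = -5

-5


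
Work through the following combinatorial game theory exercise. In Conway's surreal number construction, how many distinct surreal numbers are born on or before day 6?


Day 0: {|} = 0 is born. Count = 1.
Day n: the number of surreal numbers born by day n is 2^(n+1) - 1.
By day 0: 2^1 - 1 = 1
By day 1: 2^2 - 1 = 3
By day 2: 2^3 - 1 = 7
By day 3: 2^4 - 1 = 15
By day 4: 2^5 - 1 = 31
By day 5: 2^6 - 1 = 63
By day 6: 2^7 - 1 = 127
By day 6: 127 surreal numbers.

127


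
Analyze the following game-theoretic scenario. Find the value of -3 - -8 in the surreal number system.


x = -3, y = -8
x - y = -3 - -8 = 5

5


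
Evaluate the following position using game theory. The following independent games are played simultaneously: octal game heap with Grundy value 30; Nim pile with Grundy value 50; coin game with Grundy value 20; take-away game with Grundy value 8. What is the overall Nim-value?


By the Sprague-Grundy theorem, the Grundy value of a sum of games is the XOR of individual Grundy values.
octal game heap: Grundy value = 30. Running XOR: 0 XOR 30 = 30
Nim pile: Grundy value = 50. Running XOR: 30 XOR 50 = 44
coin game: Grundy value = 20. Running XOR: 44 XOR 20 = 56
take-away game: Grundy value = 8. Running XOR: 56 XOR 8 = 48
The combined Grundy value is 48.

48


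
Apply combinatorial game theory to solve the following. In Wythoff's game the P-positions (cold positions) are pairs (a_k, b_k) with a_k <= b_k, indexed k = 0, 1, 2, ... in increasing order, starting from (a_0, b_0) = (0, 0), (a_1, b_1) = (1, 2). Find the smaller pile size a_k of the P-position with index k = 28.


By Wythoff's theorem, a_k = floor(k * phi) and b_k = floor(k * phi^2) = a_k + k, where phi = (1 + sqrt(5))/2 is the golden ratio.
phi = (1 + sqrt(5))/2 = 1.618034
k = 28
k * phi = 28 * 1.618034 = 45.304952
a_28 = floor(k * phi) = 45

45


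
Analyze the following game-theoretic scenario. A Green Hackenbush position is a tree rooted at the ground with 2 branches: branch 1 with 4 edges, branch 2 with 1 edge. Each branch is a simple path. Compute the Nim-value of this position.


The tree has 2 branches from the ground vertex.
In Green Hackenbush, the Nim-value of a simple path of length k is k.
Branch 1: length 4, Nim-value = 4
Branch 2: length 1, Nim-value = 1
Total Nim-value = XOR of all branch values:
0 XOR 4 = 4
4 XOR 1 = 5
Nim-value of the tree = 5

5


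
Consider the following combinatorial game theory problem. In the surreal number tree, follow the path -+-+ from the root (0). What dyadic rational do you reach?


Sign expansion: -+-+
Rule: track bounds (lo, hi), initially (-inf, +inf). On '+', the current value becomes lo and we move to the simplest number in (value, hi): value + 1 if hi = +inf, otherwise the midpoint (value + hi)/2. On '-', the current value becomes hi and we move to value - 1 if lo = -inf, otherwise the midpoint (lo + value)/2.
Start at 0.
Step 1: sign = -, move left. Bounds: (-inf, 0). Value = -1
Step 2: sign = +, move right. Bounds: (-1, 0). Value = -1/2
Step 3: sign = -, move left. Bounds: (-1, -1/2). Value = -3/4
Step 4: sign = +, move right. Bounds: (-3/4, -1/2). Value = -5/8
The surreal number with sign expansion -+-+ is -5/8.

-5/8


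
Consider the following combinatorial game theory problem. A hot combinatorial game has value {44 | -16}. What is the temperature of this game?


The game is {44 | -16}, a switch {a | b} with numbers a > b.
Cooling {a | b} by t gives {a - t | b + t}, which stops being hot when a - t = b + t, i.e. at t = (a - b)/2. So the temperature of a switch is (a - b)/2.
Temperature = (Left option - Right option) / 2
= (44 - (-16)) / 2
= 60 / 2
= 30

30


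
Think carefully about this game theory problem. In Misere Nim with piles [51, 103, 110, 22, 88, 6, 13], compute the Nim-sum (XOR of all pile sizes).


We need the XOR (exclusive or) of all pile sizes.
After XOR-ing pile 1 (size 51): 0 XOR 51 = 51
After XOR-ing pile 2 (size 103): 51 XOR 103 = 84
After XOR-ing pile 3 (size 110): 84 XOR 110 = 58
After XOR-ing pile 4 (size 22): 58 XOR 22 = 44
After XOR-ing pile 5 (size 88): 44 XOR 88 = 116
After XOR-ing pile 6 (size 6): 116 XOR 6 = 114
After XOR-ing pile 7 (size 13): 114 XOR 13 = 127
The Nim-value of this position is 127.

127


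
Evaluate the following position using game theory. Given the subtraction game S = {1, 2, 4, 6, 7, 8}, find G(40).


The subtraction set is S = {1, 2, 4, 6, 7, 8}.
G(k) = mex{ G(k - s) : s in S, s <= k }. We compute iteratively: G(0) = 0.
G(1) = mex({0}) = 1
G(2) = mex({0, 1}) = 2
G(3) = mex({1, 2}) = 0
G(4) = mex({0, 2}) = 1
G(5) = mex({0, 1}) = 2
G(6) = mex({0, 1, 2}) = 3
G(7) = mex({0, 1, 2, 3}) = 4
G(8) = mex({0, 1, 2, 3, 4}) = 5
G(9) = mex({0, 1, 2, 4, 5}) = 3
G(10) = mex({0, 1, 2, 3, 5}) = 4
G(11) = mex({0, 1, 2, 3, 4}) = 5
G(12) = mex({1, 2, 3, 4, 5}) = 0
G(13) = mex({0, 2, 3, 4, 5}) = 1
G(14) = mex({0, 1, 3, 4, 5}) = 2
G(15) = mex({1, 2, 3, 4, 5}) = 0
G(16) = mex({0, 2, 3, 4, 5}) = 1
G(17) = mex({0, 1, 3, 4, 5}) = 2
G(18) = mex({0, 1, 2, 4, 5}) = 3
G(19) = mex({0, 1, 2, 3, 5}) = 4
Observe that G(12)..G(19) = 0, 1, 2, 0, 1, 2, 3, 4 repeats G(0)..G(7) = 0, 1, 2, 0, 1, 2, 3, 4.
For k >= max(S) = 8, G(k) is determined by the previous 8 values G(k-8)..G(k-1); a window of 8 consecutive values has recurred shifted by 12, so by induction G(k + 12) = G(k) for all k >= 0: the sequence is periodic from the start with period 12.
One period: G(0..11) = 0, 1, 2, 0, 1, 2, 3, 4, 5, 3, 4, 5.
40 mod 12 = 4, so G(40) = G(4) = 1.

1


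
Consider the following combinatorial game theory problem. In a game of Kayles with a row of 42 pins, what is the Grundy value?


Kayles: a move removes 1 or 2 adjacent pins from a contiguous row.
Removing pins from a row of k leaves two independent rows (a, b) with a + b = k - 1 (one pin) or a + b = k - 2 (two pins); an end removal gives a = 0.
By Sprague-Grundy, G(k) = mex{ G(a) XOR G(b) } over all these splits. G(0) = 0.
G(1): splits (0,0):0^0=0 -> mex({0}) = 1
G(2): splits (0,1):0^1=1 (0,0):0^0=0 -> mex({0, 1}) = 2
G(3): splits (0,2):0^2=2 (1,1):1^1=0 (0,1):0^1=1 -> mex({0, 1, 2}) = 3
G(4): splits (0,3):0^3=3 (1,2):1^2=3 (0,2):0^2=2 (1,1):1^1=0 -> mex({0, 2, 3}) = 1
G(5): splits (0,4):0^1=1 (1,3):1^3=2 (2,2):2^2=0 (0,3):0^3=3 (1,2):1^2=3 -> mex({0, 1, 2, 3}) = 4
G(6) = mex({0, 1, 2, 4}) = 3
G(7) = mex({0, 1, 3, 4, 5}) = 2
G(8) = mex({0, 2, 3, 5, 6}) = 1
G(9) = mex({0, 1, 2, 3, 6, 7}) = 4
G(10) = mex({0, 1, 3, 4, 5, 7}) = 2
G(11) = mex({0, 1, 2, 3, 4, 5}) = 6
G(12) = mex({0, 1, 2, 3, 5, 6, 7}) = 4
G(13) = mex({0, 2, 3, 4, 6, 7}) = 1
G(14) = mex({0, 1, 4, 5, 6, 7}) = 2
G(15) = mex({0, 1, 2, 3, 4, 5, 6}) = 7
G(16) = mex({0, 2, 3, 5, 6, 7}) = 1
G(17) = mex({0, 1, 2, 3, 5, 6, 7}) = 4
G(18) = mex({0, 1, 2, 4, 5, 6}) = 3
G(19) = mex({0, 1, 3, 4, 5, 7}) = 2
G(20) = mex({0, 2, 3, 4, 5, 6, 7}) = 1
G(21) = mex({0, 1, 2, 3, 5, 6, 7}) = 4
G(22) = mex({0, 1, 2, 3, 4, 5, 7}) = 6
G(23) = mex({0, 1, 2, 3, 4, 5, 6}) = 7
G(24) = mex({0, 1, 2, 3, 5, 6, 7}) = 4
G(25) = mex({0, 2, 3, 4, 6, 7}) = 1
G(26) = mex({0, 1, 3, 4, 5, 6, 7}) = 2
G(27) = mex({0, 1, 2, 3, 4, 5, 6, 7}) = 8
G(28) = mex({0, 1, 2, 3, 4, 6, 7, 8}) = 5
G(29) = mex({0, 1, 2, 3, 5, 6, 7, 8, 9}) = 4
G(30) = mex({0, 1, 2, 3, 4, 5, 6, 9, 10}) = 7
G(31) = mex({0, 1, 3, 4, 5, 7, 10, 11}) = 2
G(32) = mex({0, 2, 3, 4, 5, 6, 7, 9, 11}) = 1
G(33) = mex({0, 1, 2, 3, 4, 5, 6, 7, 9, 12}) = 8
G(34) = mex({0, 1, 2, 3, 4, 5, 7, 8, 11, 12}) = 6
G(35) = mex({0, 1, 2, 3, 4, 5, 6, 8, 9, 10, 11}) = 7
G(36) = mex({0, 1, 2, 3, 5, 6, 7, 9, 10}) = 4
G(37) = mex({0, 2, 3, 4, 6, 7, 9, 10, 11, 12}) = 1
G(38) = mex({0, 1, 3, 4, 5, 6, 7, 9, 10, 11, 12}) = 2
G(39) = mex({0, 1, 2, 4, 5, 6, 7, 9, 10, 12, 14}) = 3
G(40) = mex({0, 2, 3, 4, 6, 7, 11, 12, 14}) = 1
G(41) = mex({0, 1, 2, 3, 5, 6, 7, 9, 10, 11, 12}) = 4
G(42) = mex({0, 1, 2, 3, 4, 5, 6, 9, 10}) = 7
Therefore G(42) = 7.

7


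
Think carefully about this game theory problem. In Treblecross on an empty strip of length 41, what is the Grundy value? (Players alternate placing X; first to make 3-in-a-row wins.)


Treblecross: place X on empty cells; 3-in-a-row wins.
Playing within two cells of an existing X lets the opponent win at once, so sensible play treats the cells i-2..i+2 around each X as dead. The player left with no safe cell loses, so this is a normal-play take-away game on strips of safe cells.
Placing X at cell i (0-indexed) of a strip of k safe cells leaves independent strips of sizes max(0, i-2) and max(0, k-i-3). Hence G(k) = mex{ G(max(0,i-2)) XOR G(max(0,k-i-3)) : 0 <= i < k }, with G(0) = 0.
G(1): splits (0,0):0^0=0 -> mex({0}) = 1
G(2): splits (0,0):0^0=0 -> mex({0}) = 1
G(3): splits (0,0):0^0=0 -> mex({0}) = 1
G(4): splits (0,1):0^1=1 (0,0):0^0=0 -> mex({0, 1}) = 2
G(5): splits (0,2):0^1=1 (0,1):0^1=1 (0,0):0^0=0 -> mex({0, 1}) = 2
G(6) = mex({1}) = 0
G(7) = mex({0, 1, 2}) = 3
G(8) = mex({0, 1, 2}) = 3
G(9) = mex({0, 2}) = 1
G(10) = mex({0, 2, 3}) = 1
G(11) = mex({0, 3}) = 1
G(12) = mex({1, 3}) = 0
G(13) = mex({0, 1, 2, 3}) = 4
G(14) = mex({0, 1, 2}) = 3
G(15) = mex({0, 1, 2}) = 3
G(16) = mex({0, 1, 2, 4}) = 3
G(17) = mex({0, 1, 3, 4}) = 2
G(18) = mex({0, 1, 3, 4}) = 2
G(19) = mex({0, 1, 3, 5}) = 2
G(20) = mex({0, 1, 2, 3, 5}) = 4
G(21) = mex({0, 1, 2, 3, 5}) = 4
G(22) = mex({1, 2, 6}) = 0
G(23) = mex({0, 1, 2, 3, 4, 6}) = 5
G(24) = mex({0, 1, 2, 3, 4}) = 5
G(25) = mex({0, 1, 3, 4, 7}) = 2
G(26) = mex({0, 1, 3, 4, 5, 7}) = 2
G(27) = mex({0, 1, 3, 5}) = 2
G(28) = mex({0, 1, 2, 5}) = 3
G(29) = mex({0, 1, 2, 4, 5, 6}) = 3
G(30) = mex({1, 2, 4, 6}) = 0
G(31) = mex({0, 1, 2, 3, 4, 6}) = 5
G(32) = mex({1, 2, 3, 4, 7}) = 0
G(33) = mex({0, 3, 7}) = 1
G(34) = mex({0, 2, 3, 5, 7}) = 1
G(35) = mex({0, 2, 3, 5, 6}) = 1
G(36) = mex({0, 1, 2, 5, 6}) = 3
G(37) = mex({0, 1, 2, 4, 5, 6}) = 3
G(38) = mex({0, 1, 2, 4}) = 3
G(39) = mex({0, 1, 2, 3, 4, 7}) = 5
G(40) = mex({0, 1, 2, 3, 4, 5, 7}) = 6
G(41) = mex({0, 1, 2, 3, 5, 7}) = 4
Therefore G(41) = 4.

4


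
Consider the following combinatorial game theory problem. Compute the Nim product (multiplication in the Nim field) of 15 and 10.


Nim multiplication is bilinear over XOR: (u XOR v) * w = (u*w) XOR (v*w).
So we split each operand into its bit components and XOR the pairwise Nim products.
15 = 1 + 2 + 4 + 8 (as XOR of powers of 2).
10 = 2 + 8 (as XOR of powers of 2).
Using the standard Nim-product table on single bits:
  2*2 = 3,   2*4 = 8,   2*8 = 12,
  4*4 = 6,   4*8 = 11,  8*8 = 13,
and  1*x = x (identity), k*l = l*k (commutative).
Pairwise Nim products:
  1 * 2 = 2
  1 * 8 = 8
  2 * 2 = 3
  2 * 8 = 12
  4 * 2 = 8
  4 * 8 = 11
  8 * 2 = 12
  8 * 8 = 13
XOR them: 2 XOR 8 XOR 3 XOR 12 XOR 8 XOR 11 XOR 12 XOR 13 = 7.
Result: 15 * 10 = 7 (in Nim).

7


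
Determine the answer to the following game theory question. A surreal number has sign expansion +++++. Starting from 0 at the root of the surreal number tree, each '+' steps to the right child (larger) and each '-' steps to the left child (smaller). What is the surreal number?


Sign expansion: +++++
Rule: track bounds (lo, hi), initially (-inf, +inf). On '+', the current value becomes lo and we move to the simplest number in (value, hi): value + 1 if hi = +inf, otherwise the midpoint (value + hi)/2. On '-', the current value becomes hi and we move to value - 1 if lo = -inf, otherwise the midpoint (lo + value)/2.
Start at 0.
Step 1: sign = +, move right. Bounds: (0, +inf). Value = 1
Step 2: sign = +, move right. Bounds: (1, +inf). Value = 2
Step 3: sign = +, move right. Bounds: (2, +inf). Value = 3
Step 4: sign = +, move right. Bounds: (3, +inf). Value = 4
Step 5: sign = +, move right. Bounds: (4, +inf). Value = 5
The surreal number with sign expansion +++++ is 5.

5


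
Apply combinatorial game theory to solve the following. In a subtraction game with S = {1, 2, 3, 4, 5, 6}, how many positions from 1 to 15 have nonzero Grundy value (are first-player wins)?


Subtraction set S = {1, 2, 3, 4, 5, 6}, so G(n) = n mod 7.
G(n) = 0 when n is a multiple of 7.
Multiples of 7 in [1, 15]: 2
N-positions (nonzero Grundy) = 15 - 2 = 13

13


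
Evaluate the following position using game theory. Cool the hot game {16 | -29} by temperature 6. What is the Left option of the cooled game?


Original game: {16 | -29} (a switch {a | b} with a > b).
Cooling by t (for t below the temperature (a - b)/2 = 45/2) taxes each move by t: {a | b} cooled by t is {a - t | b + t}.
Cooling amount: t = 6
Cooled Left option: 16 - 6 = 10
Cooled Right option: -29 + 6 = -23
Cooled game: {10 | -23}
Left option = 10

10


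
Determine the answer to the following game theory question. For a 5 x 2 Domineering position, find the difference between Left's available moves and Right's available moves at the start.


Board is 5 x 2 (rows x cols).
Left (vertical) placements: (rows-1) * cols = 4 * 2 = 8
Right (horizontal) placements: rows * (cols-1) = 5 * 1 = 5
Advantage = Left - Right = 8 - 5 = 3

3


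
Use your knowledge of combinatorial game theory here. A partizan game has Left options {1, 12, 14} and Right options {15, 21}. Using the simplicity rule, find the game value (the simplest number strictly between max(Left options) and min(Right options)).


Left options: {1, 12, 14}, max = 14
Right options: {15, 21}, min = 15
All options are numbers and max(Left) < min(Right), so by the simplicity theorem the value is the simplest (earliest-born) number strictly between 14 and 15.
No integer lies strictly between 14 and 15, so the value is the dyadic rational m/2^k in the interval with the smallest k (then m odd); search k = 1, 2, ...:
Denominator 2: 29/2 lies strictly between 14 and 15 -- found.
The simplest number in the interval is 29/2.
Game value = 29/2

29/2


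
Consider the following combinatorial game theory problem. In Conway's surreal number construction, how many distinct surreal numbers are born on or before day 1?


Day 0: {|} = 0 is born. Count = 1.
Day n: the number of surreal numbers born by day n is 2^(n+1) - 1.
By day 0: 2^1 - 1 = 1
By day 1: 2^2 - 1 = 3
By day 1: 3 surreal numbers.

3


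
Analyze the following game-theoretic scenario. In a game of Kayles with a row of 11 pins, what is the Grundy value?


Kayles: a move removes 1 or 2 adjacent pins from a contiguous row.
Removing pins from a row of k leaves two independent rows (a, b) with a + b = k - 1 (one pin) or a + b = k - 2 (two pins); an end removal gives a = 0.
By Sprague-Grundy, G(k) = mex{ G(a) XOR G(b) } over all these splits. G(0) = 0.
G(1): splits (0,0):0^0=0 -> mex({0}) = 1
G(2): splits (0,1):0^1=1 (0,0):0^0=0 -> mex({0, 1}) = 2
G(3): splits (0,2):0^2=2 (1,1):1^1=0 (0,1):0^1=1 -> mex({0, 1, 2}) = 3
G(4): splits (0,3):0^3=3 (1,2):1^2=3 (0,2):0^2=2 (1,1):1^1=0 -> mex({0, 2, 3}) = 1
G(5): splits (0,4):0^1=1 (1,3):1^3=2 (2,2):2^2=0 (0,3):0^3=3 (1,2):1^2=3 -> mex({0, 1, 2, 3}) = 4
G(6) = mex({0, 1, 2, 4}) = 3
G(7) = mex({0, 1, 3, 4, 5}) = 2
G(8) = mex({0, 2, 3, 5, 6}) = 1
G(9) = mex({0, 1, 2, 3, 6, 7}) = 4
G(10) = mex({0, 1, 3, 4, 5, 7}) = 2
G(11) = mex({0, 1, 2, 3, 4, 5}) = 6
Therefore G(11) = 6.

6


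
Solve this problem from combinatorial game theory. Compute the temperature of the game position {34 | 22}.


The game is {34 | 22}, a switch {a | b} with numbers a > b.
Cooling {a | b} by t gives {a - t | b + t}, which stops being hot when a - t = b + t, i.e. at t = (a - b)/2. So the temperature of a switch is (a - b)/2.
Temperature = (Left option - Right option) / 2
= (34 - (22)) / 2
= 12 / 2
= 6

6


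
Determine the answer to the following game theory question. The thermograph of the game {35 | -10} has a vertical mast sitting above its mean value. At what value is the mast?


Game = {35 | -10}, a switch {a | b} with numbers a > b.
Its thermograph has left wall a - t and right wall b + t, which meet at t = (a - b)/2, where both equal (a + b)/2. So the mast (mean value) is at (a + b)/2.
Mean = (35 + (-10))/2 = 25/2 = 25/2

25/2


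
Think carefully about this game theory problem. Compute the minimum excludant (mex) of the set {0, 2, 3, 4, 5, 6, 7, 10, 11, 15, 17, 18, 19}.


Set = {0, 2, 3, 4, 5, 6, 7, 10, 11, 15, 17, 18, 19}
0 is in the set.
1 is NOT in the set. This is the mex.
mex = 1

1


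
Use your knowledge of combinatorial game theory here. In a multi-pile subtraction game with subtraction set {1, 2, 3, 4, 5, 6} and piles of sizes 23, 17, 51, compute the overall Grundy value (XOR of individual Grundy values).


Subtraction set: {1, 2, 3, 4, 5, 6}
For this subtraction set, G(n) = n mod 7 (period = max + 1 = 7).
Pile 1 (size 23): G(23) = 23 mod 7 = 2
Pile 2 (size 17): G(17) = 17 mod 7 = 3
Pile 3 (size 51): G(51) = 51 mod 7 = 2
Total Grundy value = XOR of all: 2 XOR 3 XOR 2 = 3

3


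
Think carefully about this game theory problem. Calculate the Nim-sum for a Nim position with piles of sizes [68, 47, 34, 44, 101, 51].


We need the XOR (exclusive or) of all pile sizes.
After XOR-ing pile 1 (size 68): 0 XOR 68 = 68
After XOR-ing pile 2 (size 47): 68 XOR 47 = 107
After XOR-ing pile 3 (size 34): 107 XOR 34 = 73
After XOR-ing pile 4 (size 44): 73 XOR 44 = 101
After XOR-ing pile 5 (size 101): 101 XOR 101 = 0
After XOR-ing pile 6 (size 51): 0 XOR 51 = 51
The Nim-value of this position is 51.

51


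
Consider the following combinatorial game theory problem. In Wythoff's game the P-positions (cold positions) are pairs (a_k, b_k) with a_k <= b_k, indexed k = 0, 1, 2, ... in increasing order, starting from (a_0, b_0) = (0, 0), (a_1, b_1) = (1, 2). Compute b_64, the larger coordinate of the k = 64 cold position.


By Wythoff's theorem, a_k = floor(k * phi) and b_k = floor(k * phi^2) = a_k + k, where phi = (1 + sqrt(5))/2 is the golden ratio.
phi = (1 + sqrt(5))/2 = 1.618034
phi^2 = phi + 1 = 2.618034
k = 64
k * phi^2 = 64 * 2.618034 = 167.554175
b_64 = floor(k * phi^2) = 167 (check: a_64 + k = 103 + 64 = 167)

167


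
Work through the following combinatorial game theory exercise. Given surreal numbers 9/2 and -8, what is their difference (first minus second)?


x = 9/2, y = -8
Converting to common denominator: 2
x = 9/2, y = -16/2
x - y = 9/2 - -8 = 25/2

25/2


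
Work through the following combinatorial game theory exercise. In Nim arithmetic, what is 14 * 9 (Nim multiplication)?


Nim multiplication is bilinear over XOR: (u XOR v) * w = (u*w) XOR (v*w).
So we split each operand into its bit components and XOR the pairwise Nim products.
14 = 2 + 4 + 8 (as XOR of powers of 2).
9 = 1 + 8 (as XOR of powers of 2).
Using the standard Nim-product table on single bits:
  2*2 = 3,   2*4 = 8,   2*8 = 12,
  4*4 = 6,   4*8 = 11,  8*8 = 13,
and  1*x = x (identity), k*l = l*k (commutative).
Pairwise Nim products:
  2 * 1 = 2
  2 * 8 = 12
  4 * 1 = 4
  4 * 8 = 11
  8 * 1 = 8
  8 * 8 = 13
XOR them: 2 XOR 12 XOR 4 XOR 11 XOR 8 XOR 13 = 4.
Result: 14 * 9 = 4 (in Nim).

4


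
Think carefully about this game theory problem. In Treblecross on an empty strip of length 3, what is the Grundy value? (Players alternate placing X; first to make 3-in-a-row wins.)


Treblecross: place X on empty cells; 3-in-a-row wins.
Playing within two cells of an existing X lets the opponent win at once, so sensible play treats the cells i-2..i+2 around each X as dead. The player left with no safe cell loses, so this is a normal-play take-away game on strips of safe cells.
Placing X at cell i (0-indexed) of a strip of k safe cells leaves independent strips of sizes max(0, i-2) and max(0, k-i-3). Hence G(k) = mex{ G(max(0,i-2)) XOR G(max(0,k-i-3)) : 0 <= i < k }, with G(0) = 0.
G(1): splits (0,0):0^0=0 -> mex({0}) = 1
G(2): splits (0,0):0^0=0 -> mex({0}) = 1
G(3): splits (0,0):0^0=0 -> mex({0}) = 1
Therefore G(3) = 1.

1


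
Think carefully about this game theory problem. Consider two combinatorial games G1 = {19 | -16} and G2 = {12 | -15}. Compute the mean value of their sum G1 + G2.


G1 = {19 | -16}, G2 = {12 | -15}
Each is a switch {a | b} with numbers a > b; its mean value is (a + b)/2, and mean value is additive over game sums: m(G1 + G2) = m(G1) + m(G2).
Mean of G1 = (19 + (-16))/2 = 3/2 = 3/2
Mean of G2 = (12 + (-15))/2 = -3/2 = -3/2
Mean of G1 + G2 = 3/2 + -3/2 = 0

0


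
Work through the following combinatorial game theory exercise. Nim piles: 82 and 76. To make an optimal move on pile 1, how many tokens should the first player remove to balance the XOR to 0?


Piles: 82 and 76
Current XOR: 82 XOR 76 = 30 (non-zero, so this is an N-position).
To make the XOR zero, we need to find a move that balances the piles.
For pile 1 (size 82): target = 82 XOR 30 = 76
We reduce pile 1 from 82 to 76.
Tokens removed: 82 - 76 = 6
Verification: 76 XOR 76 = 0

6


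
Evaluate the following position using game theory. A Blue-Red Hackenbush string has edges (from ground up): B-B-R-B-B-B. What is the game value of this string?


Edges (from ground): B-B-R-B-B-B
By Berlekamp's sign-expansion rule, a Blue-Red Hackenbush stalk has the value of the surreal number whose sign sequence is the edge sequence with B -> + and R -> -.
Sign sequence: ++-+++
Trace the sign expansion in the surreal number tree, starting from 0:
Edge 1: B (sign +) -> bounds (0, +inf), value = 1
Edge 2: B (sign +) -> bounds (1, +inf), value = 2
Edge 3: R (sign -) -> bounds (1, 2), value = 3/2
Edge 4: B (sign +) -> bounds (3/2, 2), value = 7/4
Edge 5: B (sign +) -> bounds (7/4, 2), value = 15/8
Edge 6: B (sign +) -> bounds (15/8, 2), value = 31/16
Game value = 31/16

31/16


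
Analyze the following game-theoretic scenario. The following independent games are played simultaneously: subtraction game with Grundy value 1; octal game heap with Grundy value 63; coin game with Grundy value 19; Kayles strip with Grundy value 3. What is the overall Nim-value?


By the Sprague-Grundy theorem, the Grundy value of a sum of games is the XOR of individual Grundy values.
subtraction game: Grundy value = 1. Running XOR: 0 XOR 1 = 1
octal game heap: Grundy value = 63. Running XOR: 1 XOR 63 = 62
coin game: Grundy value = 19. Running XOR: 62 XOR 19 = 45
Kayles strip: Grundy value = 3. Running XOR: 45 XOR 3 = 46
The combined Grundy value is 46.

46


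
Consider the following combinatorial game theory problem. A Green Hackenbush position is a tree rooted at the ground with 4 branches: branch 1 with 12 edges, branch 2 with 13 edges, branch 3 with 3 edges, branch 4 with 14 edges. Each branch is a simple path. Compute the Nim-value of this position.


The tree has 4 branches from the ground vertex.
In Green Hackenbush, the Nim-value of a simple path of length k is k.
Branch 1: length 12, Nim-value = 12
Branch 2: length 13, Nim-value = 13
Branch 3: length 3, Nim-value = 3
Branch 4: length 14, Nim-value = 14
Total Nim-value = XOR of all branch values:
0 XOR 12 = 12
12 XOR 13 = 1
1 XOR 3 = 2
2 XOR 14 = 12
Nim-value of the tree = 12

12


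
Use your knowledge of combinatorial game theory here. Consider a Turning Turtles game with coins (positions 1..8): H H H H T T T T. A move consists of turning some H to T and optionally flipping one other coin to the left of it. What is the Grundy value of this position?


Coins: H H H H T T T T
Key fact: a single head at position k behaves exactly like a Nim heap of size k (turning it to T and optionally flipping a coin at j < k corresponds to moving the heap from k to j, or to 0), and heads combine as a disjunctive sum (two heads at the same place would cancel, matching j XOR j = 0). So the Nim-value is the XOR of the 1-indexed positions of the heads.
Face-up positions (1-indexed): [1, 2, 3, 4]
XOR 0 with 1: 0 XOR 1 = 1
XOR 1 with 2: 1 XOR 2 = 3
XOR 3 with 3: 3 XOR 3 = 0
XOR 0 with 4: 0 XOR 4 = 4
Nim-value = 4

4


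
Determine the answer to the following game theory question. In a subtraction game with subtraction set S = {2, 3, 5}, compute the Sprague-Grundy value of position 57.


The subtraction set is S = {2, 3, 5}.
G(k) = mex{ G(k - s) : s in S, s <= k }. We compute iteratively: G(0) = 0.
G(1) = mex({}) = 0
G(2) = mex({0}) = 1
G(3) = mex({0}) = 1
G(4) = mex({0, 1}) = 2
G(5) = mex({0, 1}) = 2
G(6) = mex({0, 1, 2}) = 3
G(7) = mex({1, 2}) = 0
G(8) = mex({1, 2, 3}) = 0
G(9) = mex({0, 2, 3}) = 1
G(10) = mex({0, 2}) = 1
G(11) = mex({0, 1, 3}) = 2
Observe that G(7)..G(11) = 0, 0, 1, 1, 2 repeats G(0)..G(4) = 0, 0, 1, 1, 2.
For k >= max(S) = 5, G(k) is determined by the previous 5 values G(k-5)..G(k-1); a window of 5 consecutive values has recurred shifted by 7, so by induction G(k + 7) = G(k) for all k >= 0: the sequence is periodic from the start with period 7.
One period: G(0..6) = 0, 0, 1, 1, 2, 2, 3.
57 mod 7 = 1, so G(57) = G(1) = 0.

0


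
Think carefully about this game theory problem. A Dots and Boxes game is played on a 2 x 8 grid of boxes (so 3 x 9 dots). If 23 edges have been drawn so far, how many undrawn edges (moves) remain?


Grid: 2 x 8 boxes, i.e. 3 rows and 9 columns of dots.
Horizontal edges: (rows + 1) * cols = 3 * 8 = 24
Vertical edges: rows * (cols + 1) = 2 * 9 = 18
Total edges: 24 + 18 = 42
Edges drawn: 23
Remaining: 42 - 23 = 19

19


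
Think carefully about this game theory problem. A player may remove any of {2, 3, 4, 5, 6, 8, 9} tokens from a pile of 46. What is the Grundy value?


The subtraction set is S = {2, 3, 4, 5, 6, 8, 9}.
G(k) = mex{ G(k - s) : s in S, s <= k }. We compute iteratively: G(0) = 0.
G(1) = mex({}) = 0
G(2) = mex({0}) = 1
G(3) = mex({0}) = 1
G(4) = mex({0, 1}) = 2
G(5) = mex({0, 1}) = 2
G(6) = mex({0, 1, 2}) = 3
G(7) = mex({0, 1, 2}) = 3
G(8) = mex({0, 1, 2, 3}) = 4
G(9) = mex({0, 1, 2, 3}) = 4
G(10) = mex({0, 1, 2, 3, 4}) = 5
G(11) = mex({1, 2, 3, 4}) = 0
G(12) = mex({1, 2, 3, 4, 5}) = 0
G(13) = mex({0, 2, 3, 4, 5}) = 1
G(14) = mex({0, 2, 3, 4, 5}) = 1
G(15) = mex({0, 1, 3, 4, 5}) = 2
G(16) = mex({0, 1, 3, 4, 5}) = 2
G(17) = mex({0, 1, 2, 4}) = 3
G(18) = mex({0, 1, 2, 4, 5}) = 3
G(19) = mex({0, 1, 2, 3, 5}) = 4
Observe that G(11)..G(19) = 0, 0, 1, 1, 2, 2, 3, 3, 4 repeats G(0)..G(8) = 0, 0, 1, 1, 2, 2, 3, 3, 4.
For k >= max(S) = 9, G(k) is determined by the previous 9 values G(k-9)..G(k-1); a window of 9 consecutive values has recurred shifted by 11, so by induction G(k + 11) = G(k) for all k >= 0: the sequence is periodic from the start with period 11.
One period: G(0..10) = 0, 0, 1, 1, 2, 2, 3, 3, 4, 4, 5.
46 mod 11 = 2, so G(46) = G(2) = 1.

1


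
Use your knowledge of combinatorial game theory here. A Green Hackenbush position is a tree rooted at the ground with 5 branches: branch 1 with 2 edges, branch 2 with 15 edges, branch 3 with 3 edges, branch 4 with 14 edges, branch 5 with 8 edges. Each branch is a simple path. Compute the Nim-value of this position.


The tree has 5 branches from the ground vertex.
In Green Hackenbush, the Nim-value of a simple path of length k is k.
Branch 1: length 2, Nim-value = 2
Branch 2: length 15, Nim-value = 15
Branch 3: length 3, Nim-value = 3
Branch 4: length 14, Nim-value = 14
Branch 5: length 8, Nim-value = 8
Total Nim-value = XOR of all branch values:
0 XOR 2 = 2
2 XOR 15 = 13
13 XOR 3 = 14
14 XOR 14 = 0
0 XOR 8 = 8
Nim-value of the tree = 8

8


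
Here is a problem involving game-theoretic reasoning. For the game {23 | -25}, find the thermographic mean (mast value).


Game = {23 | -25}, a switch {a | b} with numbers a > b.
Its thermograph has left wall a - t and right wall b + t, which meet at t = (a - b)/2, where both equal (a + b)/2. So the mast (mean value) is at (a + b)/2.
Mean = (23 + (-25))/2 = -2/2 = -1

-1


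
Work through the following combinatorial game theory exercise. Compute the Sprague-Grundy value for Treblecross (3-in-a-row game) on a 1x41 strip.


Treblecross: place X on empty cells; 3-in-a-row wins.
Playing within two cells of an existing X lets the opponent win at once, so sensible play treats the cells i-2..i+2 around each X as dead. The player left with no safe cell loses, so this is a normal-play take-away game on strips of safe cells.
Placing X at cell i (0-indexed) of a strip of k safe cells leaves independent strips of sizes max(0, i-2) and max(0, k-i-3). Hence G(k) = mex{ G(max(0,i-2)) XOR G(max(0,k-i-3)) : 0 <= i < k }, with G(0) = 0.
G(1): splits (0,0):0^0=0 -> mex({0}) = 1
G(2): splits (0,0):0^0=0 -> mex({0}) = 1
G(3): splits (0,0):0^0=0 -> mex({0}) = 1
G(4): splits (0,1):0^1=1 (0,0):0^0=0 -> mex({0, 1}) = 2
G(5): splits (0,2):0^1=1 (0,1):0^1=1 (0,0):0^0=0 -> mex({0, 1}) = 2
G(6) = mex({1}) = 0
G(7) = mex({0, 1, 2}) = 3
G(8) = mex({0, 1, 2}) = 3
G(9) = mex({0, 2}) = 1
G(10) = mex({0, 2, 3}) = 1
G(11) = mex({0, 3}) = 1
G(12) = mex({1, 3}) = 0
G(13) = mex({0, 1, 2, 3}) = 4
G(14) = mex({0, 1, 2}) = 3
G(15) = mex({0, 1, 2}) = 3
G(16) = mex({0, 1, 2, 4}) = 3
G(17) = mex({0, 1, 3, 4}) = 2
G(18) = mex({0, 1, 3, 4}) = 2
G(19) = mex({0, 1, 3, 5}) = 2
G(20) = mex({0, 1, 2, 3, 5}) = 4
G(21) = mex({0, 1, 2, 3, 5}) = 4
G(22) = mex({1, 2, 6}) = 0
G(23) = mex({0, 1, 2, 3, 4, 6}) = 5
G(24) = mex({0, 1, 2, 3, 4}) = 5
G(25) = mex({0, 1, 3, 4, 7}) = 2
G(26) = mex({0, 1, 3, 4, 5, 7}) = 2
G(27) = mex({0, 1, 3, 5}) = 2
G(28) = mex({0, 1, 2, 5}) = 3
G(29) = mex({0, 1, 2, 4, 5, 6}) = 3
G(30) = mex({1, 2, 4, 6}) = 0
G(31) = mex({0, 1, 2, 3, 4, 6}) = 5
G(32) = mex({1, 2, 3, 4, 7}) = 0
G(33) = mex({0, 3, 7}) = 1
G(34) = mex({0, 2, 3, 5, 7}) = 1
G(35) = mex({0, 2, 3, 5, 6}) = 1
G(36) = mex({0, 1, 2, 5, 6}) = 3
G(37) = mex({0, 1, 2, 4, 5, 6}) = 3
G(38) = mex({0, 1, 2, 4}) = 3
G(39) = mex({0, 1, 2, 3, 4, 7}) = 5
G(40) = mex({0, 1, 2, 3, 4, 5, 7}) = 6
G(41) = mex({0, 1, 2, 3, 5, 7}) = 4
Therefore G(41) = 4.

4


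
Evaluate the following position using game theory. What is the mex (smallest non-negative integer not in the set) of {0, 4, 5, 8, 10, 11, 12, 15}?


Set = {0, 4, 5, 8, 10, 11, 12, 15}
0 is in the set.
1 is NOT in the set. This is the mex.
mex = 1

1


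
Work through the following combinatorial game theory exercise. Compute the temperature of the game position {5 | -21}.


The game is {5 | -21}, a switch {a | b} with numbers a > b.
Cooling {a | b} by t gives {a - t | b + t}, which stops being hot when a - t = b + t, i.e. at t = (a - b)/2. So the temperature of a switch is (a - b)/2.
Temperature = (Left option - Right option) / 2
= (5 - (-21)) / 2
= 26 / 2
= 13

13


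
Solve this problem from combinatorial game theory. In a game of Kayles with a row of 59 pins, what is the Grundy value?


Kayles: a move removes 1 or 2 adjacent pins from a contiguous row.
Removing pins from a row of k leaves two independent rows (a, b) with a + b = k - 1 (one pin) or a + b = k - 2 (two pins); an end removal gives a = 0.
By Sprague-Grundy, G(k) = mex{ G(a) XOR G(b) } over all these splits. G(0) = 0.
G(1): splits (0,0):0^0=0 -> mex({0}) = 1
G(2): splits (0,1):0^1=1 (0,0):0^0=0 -> mex({0, 1}) = 2
G(3): splits (0,2):0^2=2 (1,1):1^1=0 (0,1):0^1=1 -> mex({0, 1, 2}) = 3
G(4): splits (0,3):0^3=3 (1,2):1^2=3 (0,2):0^2=2 (1,1):1^1=0 -> mex({0, 2, 3}) = 1
G(5): splits (0,4):0^1=1 (1,3):1^3=2 (2,2):2^2=0 (0,3):0^3=3 (1,2):1^2=3 -> mex({0, 1, 2, 3}) = 4
G(6) = mex({0, 1, 2, 4}) = 3
G(7) = mex({0, 1, 3, 4, 5}) = 2
G(8) = mex({0, 2, 3, 5, 6}) = 1
G(9) = mex({0, 1, 2, 3, 6, 7}) = 4
G(10) = mex({0, 1, 3, 4, 5, 7}) = 2
G(11) = mex({0, 1, 2, 3, 4, 5}) = 6
G(12) = mex({0, 1, 2, 3, 5, 6, 7}) = 4
G(13) = mex({0, 2, 3, 4, 6, 7}) = 1
G(14) = mex({0, 1, 4, 5, 6, 7}) = 2
G(15) = mex({0, 1, 2, 3, 4, 5, 6}) = 7
G(16) = mex({0, 2, 3, 5, 6, 7}) = 1
G(17) = mex({0, 1, 2, 3, 5, 6, 7}) = 4
G(18) = mex({0, 1, 2, 4, 5, 6}) = 3
G(19) = mex({0, 1, 3, 4, 5, 7}) = 2
G(20) = mex({0, 2, 3, 4, 5, 6, 7}) = 1
G(21) = mex({0, 1, 2, 3, 5, 6, 7}) = 4
G(22) = mex({0, 1, 2, 3, 4, 5, 7}) = 6
G(23) = mex({0, 1, 2, 3, 4, 5, 6}) = 7
G(24) = mex({0, 1, 2, 3, 5, 6, 7}) = 4
G(25) = mex({0, 2, 3, 4, 6, 7}) = 1
G(26) = mex({0, 1, 3, 4, 5, 6, 7}) = 2
G(27) = mex({0, 1, 2, 3, 4, 5, 6, 7}) = 8
G(28) = mex({0, 1, 2, 3, 4, 6, 7, 8}) = 5
G(29) = mex({0, 1, 2, 3, 5, 6, 7, 8, 9}) = 4
G(30) = mex({0, 1, 2, 3, 4, 5, 6, 9, 10}) = 7
G(31) = mex({0, 1, 3, 4, 5, 7, 10, 11}) = 2
G(32) = mex({0, 2, 3, 4, 5, 6, 7, 9, 11}) = 1
G(33) = mex({0, 1, 2, 3, 4, 5, 6, 7, 9, 12}) = 8
G(34) = mex({0, 1, 2, 3, 4, 5, 7, 8, 11, 12}) = 6
G(35) = mex({0, 1, 2, 3, 4, 5, 6, 8, 9, 10, 11}) = 7
G(36) = mex({0, 1, 2, 3, 5, 6, 7, 9, 10}) = 4
G(37) = mex({0, 2, 3, 4, 6, 7, 9, 10, 11, 12}) = 1
G(38) = mex({0, 1, 3, 4, 5, 6, 7, 9, 10, 11, 12}) = 2
G(39) = mex({0, 1, 2, 4, 5, 6, 7, 9, 10, 12, 14}) = 3
G(40) = mex({0, 2, 3, 4, 6, 7, 11, 12, 14}) = 1
G(41) = mex({0, 1, 2, 3, 5, 6, 7, 9, 10, 11, 12}) = 4
G(42) = mex({0, 1, 2, 3, 4, 5, 6, 9, 10}) = 7
G(43) = mex({0, 1, 3, 4, 5, 7, 9, 10, 12, 15}) = 2
G(44) = mex({0, 2, 3, 4, 5, 6, 7, 9, 10, 12, 15}) = 1
G(45) = mex({0, 1, 2, 3, 4, 5, 6, 7, 9, 10, 12, 14}) = 8
G(46) = mex({0, 1, 3, 4, 5, 7, 8, 11, 12, 14}) = 2
G(47) = mex({0, 1, 2, 3, 4, 5, 6, 8, 9, 10, 11, 12}) = 7
G(48) = mex({0, 1, 2, 3, 5, 6, 7, 9, 10}) = 4
G(49) = mex({0, 2, 3, 4, 6, 7, 9, 10, 11, 12, 15}) = 1
G(50) = mex({0, 1, 4, 5, 6, 7, 9, 11, 12, 14, 15}) = 2
G(51) = mex({0, 1, 2, 3, 4, 5, 6, 7, 9, 12, 14, 15}) = 8
G(52) = mex({0, 2, 3, 4, 5, 6, 7, 8, 11, 12, 15}) = 1
G(53) = mex({0, 1, 2, 3, 5, 6, 7, 8, 9, 10, 11, 12}) = 4
G(54) = mex({0, 1, 2, 3, 4, 5, 6, 9, 10}) = 7
G(55) = mex({0, 1, 3, 4, 5, 7, 9, 10, 11, 12}) = 2
G(56) = mex({0, 2, 3, 4, 5, 6, 7, 9, 10, 11, 12, 13, 14}) = 1
G(57) = mex({0, 1, 2, 3, 5, 6, 7, 9, 10, 12, 13, 14, 15}) = 4
G(58) = mex({0, 1, 3, 4, 5, 7, 11, 12, 14, 15}) = 2
G(59) = mex({0, 1, 2, 3, 4, 5, 6, 9, 10, 11, 12, 15}) = 7
Therefore G(59) = 7.

7


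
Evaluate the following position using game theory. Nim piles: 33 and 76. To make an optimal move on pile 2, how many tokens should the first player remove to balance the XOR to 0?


Piles: 33 and 76
Current XOR: 33 XOR 76 = 109 (non-zero, so this is an N-position).
To make the XOR zero, we need to find a move that balances the piles.
For pile 2 (size 76): target = 76 XOR 109 = 33
We reduce pile 2 from 76 to 33.
Tokens removed: 76 - 33 = 43
Verification: 33 XOR 33 = 0

43


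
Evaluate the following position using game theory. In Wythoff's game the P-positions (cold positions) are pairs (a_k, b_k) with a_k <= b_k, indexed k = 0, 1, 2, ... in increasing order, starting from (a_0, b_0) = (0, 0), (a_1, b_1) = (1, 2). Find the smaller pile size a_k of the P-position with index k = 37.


By Wythoff's theorem, a_k = floor(k * phi) and b_k = floor(k * phi^2) = a_k + k, where phi = (1 + sqrt(5))/2 is the golden ratio.
phi = (1 + sqrt(5))/2 = 1.618034
k = 37
k * phi = 37 * 1.618034 = 59.867258
a_37 = floor(k * phi) = 59

59


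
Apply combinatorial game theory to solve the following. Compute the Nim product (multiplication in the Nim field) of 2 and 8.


Nim multiplication is bilinear over XOR: (u XOR v) * w = (u*w) XOR (v*w).
So we split each operand into its bit components and XOR the pairwise Nim products.
2 = 2 (as XOR of powers of 2).
8 = 8 (as XOR of powers of 2).
Using the standard Nim-product table on single bits:
  2*2 = 3,   2*4 = 8,   2*8 = 12,
  4*4 = 6,   4*8 = 11,  8*8 = 13,
and  1*x = x (identity), k*l = l*k (commutative).
Pairwise Nim products:
  2 * 8 = 12
XOR them: 12 = 12.
Result: 2 * 8 = 12 (in Nim).

12
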